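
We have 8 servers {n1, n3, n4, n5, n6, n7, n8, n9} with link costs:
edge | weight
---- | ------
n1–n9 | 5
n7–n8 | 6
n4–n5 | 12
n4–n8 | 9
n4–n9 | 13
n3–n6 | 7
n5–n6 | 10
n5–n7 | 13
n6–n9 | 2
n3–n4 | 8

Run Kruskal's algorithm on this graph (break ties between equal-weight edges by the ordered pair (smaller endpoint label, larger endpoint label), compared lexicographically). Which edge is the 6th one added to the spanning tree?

Sort edges by weight, then run Kruskal:
n6–n9 (2): add — endpoints in different components.
n1–n9 (5): add — endpoints in different components.
n7–n8 (6): add — endpoints in different components.
n3–n6 (7): add — endpoints in different components.
n3–n4 (8): add — endpoints in different components.
n4–n8 (9): add — endpoints in different components.
n5–n6 (10): add — endpoints in different components.
The 6th edge added is n4–n8.

n4-n8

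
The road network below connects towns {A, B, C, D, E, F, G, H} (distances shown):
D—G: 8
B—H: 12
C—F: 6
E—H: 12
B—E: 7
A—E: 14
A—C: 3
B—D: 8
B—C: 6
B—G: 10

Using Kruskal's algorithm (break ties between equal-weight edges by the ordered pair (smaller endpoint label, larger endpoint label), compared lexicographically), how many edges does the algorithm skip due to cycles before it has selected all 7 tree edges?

1

Kruskal: consider edges lightest-first.
A—C (3): add — endpoints in different components.
B—C (6): add — endpoints in different components.
C—F (6): add — endpoints in different components.
B—E (7): add — endpoints in different components.
B—D (8): add — endpoints in different components.
D—G (8): add — endpoints in different components.
B—G (10): skip — B and G already connected.
B—H (12): add — endpoints in different components.
Edges rejected before the tree was complete: 1.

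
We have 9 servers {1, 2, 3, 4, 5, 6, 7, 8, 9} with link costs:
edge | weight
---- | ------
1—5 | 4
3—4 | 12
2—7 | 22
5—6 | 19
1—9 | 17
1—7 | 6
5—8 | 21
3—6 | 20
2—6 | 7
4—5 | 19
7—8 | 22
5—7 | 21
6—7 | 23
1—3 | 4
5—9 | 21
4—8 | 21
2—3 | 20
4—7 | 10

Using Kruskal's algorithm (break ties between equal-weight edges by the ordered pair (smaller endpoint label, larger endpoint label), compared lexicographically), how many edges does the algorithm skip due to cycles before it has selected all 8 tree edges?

Sort edges by weight, then run Kruskal:
1—3 (4): add — endpoints in different components.
1—5 (4): add — endpoints in different components.
1—7 (6): add — endpoints in different components.
2—6 (7): add — endpoints in different components.
4—7 (10): add — endpoints in different components.
3—4 (12): skip — 3 and 4 already connected.
1—9 (17): add — endpoints in different components.
4—5 (19): skip — 4 and 5 already connected.
5—6 (19): add — endpoints in different components.
2—3 (20): skip — 2 and 3 already connected.
3—6 (20): skip — 3 and 6 already connected.
4—8 (21): add — endpoints in different components.
Edges rejected before the tree was complete: 4.

4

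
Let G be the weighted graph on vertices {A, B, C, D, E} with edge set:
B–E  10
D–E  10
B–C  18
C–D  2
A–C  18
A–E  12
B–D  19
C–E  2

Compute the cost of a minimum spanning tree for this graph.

26

Kruskal: consider edges lightest-first.
C–D (2): add. Components now {A} {B} {C,D} {E}
C–E (2): add. Components now {A} {B} {C,D,E}
B–E (10): add. Components now {A} {B,C,D,E}
D–E (10): skip — D and E already connected.
A–E (12): add. Components now {A,B,C,D,E}
MST edges: C–D, C–E, B–E, A–E; total weight 2+2+10+12 = 26.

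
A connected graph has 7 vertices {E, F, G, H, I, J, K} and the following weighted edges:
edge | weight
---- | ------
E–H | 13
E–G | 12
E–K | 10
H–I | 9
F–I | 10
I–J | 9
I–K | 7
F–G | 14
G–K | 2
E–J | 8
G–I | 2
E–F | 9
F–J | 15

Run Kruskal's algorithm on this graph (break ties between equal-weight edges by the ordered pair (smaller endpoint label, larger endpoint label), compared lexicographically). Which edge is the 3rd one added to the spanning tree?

E-J

Sort edges by weight, then run Kruskal:
G–I (2): add — endpoints in different components.
G–K (2): add — endpoints in different components.
I–K (7): skip — I and K already connected.
E–J (8): add — endpoints in different components.
E–F (9): add — endpoints in different components.
H–I (9): add — endpoints in different components.
I–J (9): add — endpoints in different components.
The 3rd edge added is E–J.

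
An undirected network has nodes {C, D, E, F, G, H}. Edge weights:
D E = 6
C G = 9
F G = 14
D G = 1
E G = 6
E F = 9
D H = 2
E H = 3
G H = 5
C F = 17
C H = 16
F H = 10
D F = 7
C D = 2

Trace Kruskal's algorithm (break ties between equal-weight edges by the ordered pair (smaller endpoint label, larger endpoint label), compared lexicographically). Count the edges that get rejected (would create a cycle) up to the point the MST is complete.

Kruskal: consider edges lightest-first.
D G (1): add — endpoints in different components.
C D (2): add — endpoints in different components.
D H (2): add — endpoints in different components.
E H (3): add — endpoints in different components.
G H (5): skip — G and H already connected.
D E (6): skip — D and E already connected.
E G (6): skip — E and G already connected.
D F (7): add — endpoints in different components.
Edges rejected before the tree was complete: 3.

3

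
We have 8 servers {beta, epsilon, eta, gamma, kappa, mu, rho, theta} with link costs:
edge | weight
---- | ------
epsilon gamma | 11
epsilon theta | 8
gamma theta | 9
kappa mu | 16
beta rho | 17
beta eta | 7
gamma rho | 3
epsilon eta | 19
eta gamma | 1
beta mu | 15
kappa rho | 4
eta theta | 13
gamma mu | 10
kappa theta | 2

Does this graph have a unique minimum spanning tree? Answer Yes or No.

Sort edges by weight, then run Kruskal:
eta gamma (1): add — endpoints in different components.
kappa theta (2): add — endpoints in different components.
gamma rho (3): add — endpoints in different components.
kappa rho (4): add — endpoints in different components.
beta eta (7): add — endpoints in different components.
epsilon theta (8): add — endpoints in different components.
gamma theta (9): skip — theta and gamma already connected.
gamma mu (10): add — endpoints in different components.
Every non-tree edge has weight strictly greater than the heaviest edge on the tree path between its endpoints, so the MST is unique.

Yes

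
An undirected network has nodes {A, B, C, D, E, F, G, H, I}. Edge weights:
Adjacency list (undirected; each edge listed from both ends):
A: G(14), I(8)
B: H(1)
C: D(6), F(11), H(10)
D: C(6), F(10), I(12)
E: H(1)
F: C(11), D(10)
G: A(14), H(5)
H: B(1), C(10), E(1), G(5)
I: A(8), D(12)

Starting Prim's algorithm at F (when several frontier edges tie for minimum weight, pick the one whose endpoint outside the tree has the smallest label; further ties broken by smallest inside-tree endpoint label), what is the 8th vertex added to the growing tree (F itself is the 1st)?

I

Grow the tree from F using Prim:
Step 1: frontier [D—F 10, C—F 11] → take D—F (10); add D.
Step 2: frontier [C—D 6, D—I 12, C—F 11] → take C—D (6); add C.
Step 3: frontier [C—H 10, D—I 12] → take C—H (10); add H.
Step 4: frontier [D—I 12, B—H 1, E—H 1, G—H 5] → take B—H (1); add B.
Step 5: frontier [D—I 12, E—H 1, G—H 5] → take E—H (1); add E.
Step 6: frontier [D—I 12, G—H 5] → take G—H (5); add G.
Step 7: frontier [D—I 12, A—G 14] → take D—I (12); add I.
Step 8: frontier [A—G 14, A—I 8] → take A—I (8); add A.
Vertex order: F, D, C, H, B, E, G, I, A. The 8th vertex is I.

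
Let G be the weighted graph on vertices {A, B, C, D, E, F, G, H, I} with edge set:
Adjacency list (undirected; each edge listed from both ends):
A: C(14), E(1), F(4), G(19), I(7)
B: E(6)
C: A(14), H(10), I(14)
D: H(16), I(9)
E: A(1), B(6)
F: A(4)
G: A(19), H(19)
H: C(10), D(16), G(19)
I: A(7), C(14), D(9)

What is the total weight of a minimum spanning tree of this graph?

Sort edges by weight, then run Kruskal:
A–E (1): add — endpoints in different components.
A–F (4): add — endpoints in different components.
B–E (6): add — endpoints in different components.
A–I (7): add — endpoints in different components.
D–I (9): add — endpoints in different components.
C–H (10): add — endpoints in different components.
A–C (14): add — endpoints in different components.
C–I (14): skip — C and I already connected.
D–H (16): skip — D and H already connected.
A–G (19): add — endpoints in different components.
MST edges: A–E, A–F, B–E, A–I, D–I, C–H, A–C, A–G; total weight 1+4+6+7+9+10+14+19 = 70.

70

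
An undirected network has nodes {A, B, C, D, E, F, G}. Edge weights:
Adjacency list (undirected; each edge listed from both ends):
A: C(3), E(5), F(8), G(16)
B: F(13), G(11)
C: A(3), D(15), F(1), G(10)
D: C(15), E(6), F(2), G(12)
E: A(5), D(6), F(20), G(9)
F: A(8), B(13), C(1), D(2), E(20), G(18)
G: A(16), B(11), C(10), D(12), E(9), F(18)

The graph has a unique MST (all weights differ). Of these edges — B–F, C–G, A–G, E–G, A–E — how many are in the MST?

Kruskal's algorithm — process edges by increasing weight (ties by edge label):
C–F (1): add. Components now {A} {B} {C,F} {D} {E} {G}
D–F (2): add. Components now {A} {B} {C,D,F} {E} {G}
A–C (3): add. Components now {A,C,D,F} {B} {E} {G}
A–E (5): add. Components now {A,C,D,E,F} {B} {G}
D–E (6): skip — D and E already connected.
A–F (8): skip — A and F already connected.
E–G (9): add. Components now {A,C,D,E,F,G} {B}
C–G (10): skip — C and G already connected.
B–G (11): add. Components now {A,B,C,D,E,F,G}
MST edge set: {C–F, D–F, A–C, A–E, E–G, B–G}.
Of the listed edges, {E–G, A–E} are in the MST → 2.

2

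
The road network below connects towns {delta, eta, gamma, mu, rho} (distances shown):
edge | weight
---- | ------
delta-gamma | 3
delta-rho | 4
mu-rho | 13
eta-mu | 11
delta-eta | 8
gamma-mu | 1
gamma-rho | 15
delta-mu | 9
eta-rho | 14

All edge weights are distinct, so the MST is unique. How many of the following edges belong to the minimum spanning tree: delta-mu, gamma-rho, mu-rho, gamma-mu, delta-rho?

Kruskal's algorithm — process edges by increasing weight (ties by edge label):
gamma-mu (1): add. Components now {gamma,mu} {delta} {rho} {eta}
delta-gamma (3): add. Components now {delta,gamma,mu} {rho} {eta}
delta-rho (4): add. Components now {delta,gamma,mu,rho} {eta}
delta-eta (8): add. Components now {delta,eta,gamma,mu,rho}
MST edge set: {gamma-mu, delta-gamma, delta-rho, delta-eta}.
Of the listed edges, {gamma-mu, delta-rho} are in the MST → 2.

2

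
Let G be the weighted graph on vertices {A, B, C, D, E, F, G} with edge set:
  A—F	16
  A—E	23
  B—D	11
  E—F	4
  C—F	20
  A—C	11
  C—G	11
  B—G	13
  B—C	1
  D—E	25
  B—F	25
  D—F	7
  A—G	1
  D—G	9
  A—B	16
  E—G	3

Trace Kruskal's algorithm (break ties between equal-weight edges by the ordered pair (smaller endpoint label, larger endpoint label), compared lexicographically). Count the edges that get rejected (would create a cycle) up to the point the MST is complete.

Kruskal: consider edges lightest-first.
A—G (1): add — endpoints in different components.
B—C (1): add — endpoints in different components.
E—G (3): add — endpoints in different components.
E—F (4): add — endpoints in different components.
D—F (7): add — endpoints in different components.
D—G (9): skip — D and G already connected.
A—C (11): add — endpoints in different components.
Edges rejected before the tree was complete: 1.

1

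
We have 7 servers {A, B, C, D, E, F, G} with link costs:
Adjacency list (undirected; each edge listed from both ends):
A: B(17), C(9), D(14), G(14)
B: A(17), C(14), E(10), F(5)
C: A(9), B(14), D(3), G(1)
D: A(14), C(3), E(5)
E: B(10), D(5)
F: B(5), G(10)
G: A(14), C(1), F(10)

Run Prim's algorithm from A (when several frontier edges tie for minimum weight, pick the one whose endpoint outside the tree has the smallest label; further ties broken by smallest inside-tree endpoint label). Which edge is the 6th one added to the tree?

B-F

Prim, starting at A.
Step 1: frontier [A-C 9, A-D 14, A-G 14, A-B 17] → take A-C (9); add C.
Step 2: frontier [A-D 14, A-G 14, A-B 17, C-G 1, C-D 3, B-C 14] → take C-G (1); add G.
Step 3: frontier [A-D 14, A-B 17, C-D 3, B-C 14, F-G 10] → take C-D (3); add D.
Step 4: frontier [A-B 17, B-C 14, D-E 5, F-G 10] → take D-E (5); add E.
Step 5: frontier [A-B 17, B-C 14, B-E 10, F-G 10] → take B-E (10); add B.
Step 6: frontier [B-F 5, F-G 10] → take B-F (5); add F.
The 6th edge added is B-F.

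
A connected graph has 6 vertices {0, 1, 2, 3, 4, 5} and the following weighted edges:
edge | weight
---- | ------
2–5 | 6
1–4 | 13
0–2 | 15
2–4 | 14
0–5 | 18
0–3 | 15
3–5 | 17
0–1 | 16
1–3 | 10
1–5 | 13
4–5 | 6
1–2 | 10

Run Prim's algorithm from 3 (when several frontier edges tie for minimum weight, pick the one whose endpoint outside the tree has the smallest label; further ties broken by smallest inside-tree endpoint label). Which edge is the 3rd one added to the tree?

Grow the tree from 3 using Prim:
Step 1: cheapest edge leaving the tree is 1–3 (10); add 1.
Step 2: cheapest edge leaving the tree is 1–2 (10); add 2.
Step 3: cheapest edge leaving the tree is 2–5 (6); add 5.
Step 4: cheapest edge leaving the tree is 4–5 (6); add 4.
Step 5: cheapest edge leaving the tree is 0–2 (15); add 0.
The 3rd edge added is 2–5.

2-5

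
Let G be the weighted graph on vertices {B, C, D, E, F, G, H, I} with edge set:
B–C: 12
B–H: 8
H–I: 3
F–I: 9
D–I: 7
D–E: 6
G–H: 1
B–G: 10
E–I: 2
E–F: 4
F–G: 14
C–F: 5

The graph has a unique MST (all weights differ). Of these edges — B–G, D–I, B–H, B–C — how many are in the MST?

Kruskal: consider edges lightest-first.
G–H (1): add — endpoints in different components.
E–I (2): add — endpoints in different components.
H–I (3): add — endpoints in different components.
E–F (4): add — endpoints in different components.
C–F (5): add — endpoints in different components.
D–E (6): add — endpoints in different components.
D–I (7): skip — D and I already connected.
B–H (8): add — endpoints in different components.
MST edge set: {G–H, E–I, H–I, E–F, C–F, D–E, B–H}.
Of the listed edges, {B–H} are in the MST → 1.

1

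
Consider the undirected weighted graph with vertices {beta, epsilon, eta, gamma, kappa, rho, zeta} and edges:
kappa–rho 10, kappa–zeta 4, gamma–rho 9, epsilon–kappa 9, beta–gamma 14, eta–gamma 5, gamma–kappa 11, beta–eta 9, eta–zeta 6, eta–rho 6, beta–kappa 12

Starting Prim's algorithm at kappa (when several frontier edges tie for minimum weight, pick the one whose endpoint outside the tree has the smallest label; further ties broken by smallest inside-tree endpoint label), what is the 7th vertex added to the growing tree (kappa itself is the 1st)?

Prim's algorithm from kappa:
Step 1: frontier [kappa–zeta 4, epsilon–kappa 9, kappa–rho 10, gamma–kappa 11, beta–kappa 12] → take kappa–zeta (4); add zeta.
Step 2: frontier [epsilon–kappa 9, kappa–rho 10, gamma–kappa 11, beta–kappa 12, eta–zeta 6] → take eta–zeta (6); add eta.
Step 3: frontier [eta–gamma 5, eta–rho 6, beta–eta 9, epsilon–kappa 9, kappa–rho 10, gamma–kappa 11, beta–kappa 12] → take eta–gamma (5); add gamma.
Step 4: frontier [eta–rho 6, beta–eta 9, gamma–rho 9, beta–gamma 14, epsilon–kappa 9, kappa–rho 10, beta–kappa 12] → take eta–rho (6); add rho.
Step 5: frontier [beta–eta 9, beta–gamma 14, epsilon–kappa 9, beta–kappa 12] → take beta–eta (9); add beta.
Step 6: frontier [epsilon–kappa 9] → take epsilon–kappa (9); add epsilon.
Vertex order: kappa, zeta, eta, gamma, rho, beta, epsilon. The 7th vertex is epsilon.

epsilon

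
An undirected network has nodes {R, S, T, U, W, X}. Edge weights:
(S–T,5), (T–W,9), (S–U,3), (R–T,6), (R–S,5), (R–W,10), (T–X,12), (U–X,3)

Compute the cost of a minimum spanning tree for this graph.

25

Prim's algorithm from W:
Step 1: frontier [T–W 9, R–W 10] → take T–W (9); add T.
Step 2: frontier [S–T 5, R–T 6, T–X 12, R–W 10] → take S–T (5); add S.
Step 3: frontier [S–U 3, R–S 5, R–T 6, T–X 12, R–W 10] → take S–U (3); add U.
Step 4: frontier [R–S 5, R–T 6, T–X 12, U–X 3, R–W 10] → take U–X (3); add X.
Step 5: frontier [R–S 5, R–T 6, R–W 10] → take R–S (5); add R.
MST edges: T–W, S–T, S–U, U–X, R–S; total weight 9+5+3+3+5 = 25.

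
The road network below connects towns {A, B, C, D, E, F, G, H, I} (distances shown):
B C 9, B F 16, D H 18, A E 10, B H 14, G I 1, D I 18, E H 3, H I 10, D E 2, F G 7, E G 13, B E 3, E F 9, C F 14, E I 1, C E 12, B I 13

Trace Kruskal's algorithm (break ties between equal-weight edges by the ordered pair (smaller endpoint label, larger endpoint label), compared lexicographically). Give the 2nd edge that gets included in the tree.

G-I

Sort edges by weight, then run Kruskal:
E I (1): add — endpoints in different components.
G I (1): add — endpoints in different components.
D E (2): add — endpoints in different components.
B E (3): add — endpoints in different components.
E H (3): add — endpoints in different components.
F G (7): add — endpoints in different components.
B C (9): add — endpoints in different components.
E F (9): skip — E and F already connected.
A E (10): add — endpoints in different components.
The 2nd edge added is G I.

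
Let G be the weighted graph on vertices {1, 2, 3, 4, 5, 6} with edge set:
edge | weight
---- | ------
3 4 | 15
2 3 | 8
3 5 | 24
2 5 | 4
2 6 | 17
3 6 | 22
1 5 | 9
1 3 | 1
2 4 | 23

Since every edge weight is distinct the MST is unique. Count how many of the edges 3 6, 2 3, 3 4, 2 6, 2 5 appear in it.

4

Sort edges by weight, then run Kruskal:
1 3 (1): add — endpoints in different components.
2 5 (4): add — endpoints in different components.
2 3 (8): add — endpoints in different components.
1 5 (9): skip — 1 and 5 already connected.
3 4 (15): add — endpoints in different components.
2 6 (17): add — endpoints in different components.
MST edge set: {1 3, 2 5, 2 3, 3 4, 2 6}.
Of the listed edges, {2 3, 3 4, 2 6, 2 5} are in the MST → 4.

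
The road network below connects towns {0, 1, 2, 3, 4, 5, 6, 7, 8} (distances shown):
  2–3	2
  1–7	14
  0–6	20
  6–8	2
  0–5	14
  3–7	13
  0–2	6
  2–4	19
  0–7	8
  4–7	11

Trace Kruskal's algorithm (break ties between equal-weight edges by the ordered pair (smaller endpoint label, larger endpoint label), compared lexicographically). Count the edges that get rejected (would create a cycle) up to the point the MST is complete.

2

Sort edges by weight, then run Kruskal:
2–3 (2): add — endpoints in different components.
6–8 (2): add — endpoints in different components.
0–2 (6): add — endpoints in different components.
0–7 (8): add — endpoints in different components.
4–7 (11): add — endpoints in different components.
3–7 (13): skip — 3 and 7 already connected.
0–5 (14): add — endpoints in different components.
1–7 (14): add — endpoints in different components.
2–4 (19): skip — 2 and 4 already connected.
0–6 (20): add — endpoints in different components.
Edges rejected before the tree was complete: 2.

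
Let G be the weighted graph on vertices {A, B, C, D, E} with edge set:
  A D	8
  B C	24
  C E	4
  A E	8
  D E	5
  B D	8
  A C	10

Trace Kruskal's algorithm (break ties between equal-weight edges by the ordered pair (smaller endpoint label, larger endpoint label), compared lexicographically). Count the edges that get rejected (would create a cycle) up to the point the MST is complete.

1

Kruskal's algorithm — process edges by increasing weight (ties by edge label):
C E (4): add — endpoints in different components.
D E (5): add — endpoints in different components.
A D (8): add — endpoints in different components.
A E (8): skip — A and E already connected.
B D (8): add — endpoints in different components.
Edges rejected before the tree was complete: 1.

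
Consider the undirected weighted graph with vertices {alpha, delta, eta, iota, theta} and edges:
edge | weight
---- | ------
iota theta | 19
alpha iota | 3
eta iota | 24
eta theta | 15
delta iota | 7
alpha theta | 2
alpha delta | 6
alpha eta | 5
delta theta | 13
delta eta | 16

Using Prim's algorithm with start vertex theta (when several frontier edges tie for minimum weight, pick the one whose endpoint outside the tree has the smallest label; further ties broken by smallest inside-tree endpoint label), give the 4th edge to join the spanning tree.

alpha-delta

Prim's algorithm from theta:
Step 1: cheapest edge leaving the tree is alpha theta (2); add alpha.
Step 2: cheapest edge leaving the tree is alpha iota (3); add iota.
Step 3: cheapest edge leaving the tree is alpha eta (5); add eta.
Step 4: cheapest edge leaving the tree is alpha delta (6); add delta.
The 4th edge added is alpha delta.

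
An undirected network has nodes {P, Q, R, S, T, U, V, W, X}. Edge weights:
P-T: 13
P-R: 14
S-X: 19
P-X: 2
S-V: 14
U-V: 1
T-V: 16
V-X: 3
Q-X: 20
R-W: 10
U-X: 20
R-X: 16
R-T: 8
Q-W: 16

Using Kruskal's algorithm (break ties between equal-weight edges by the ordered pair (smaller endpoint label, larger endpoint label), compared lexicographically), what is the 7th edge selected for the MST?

Sort edges by weight, then run Kruskal:
U-V (1): add — endpoints in different components.
P-X (2): add — endpoints in different components.
V-X (3): add — endpoints in different components.
R-T (8): add — endpoints in different components.
R-W (10): add — endpoints in different components.
P-T (13): add — endpoints in different components.
P-R (14): skip — P and R already connected.
S-V (14): add — endpoints in different components.
Q-W (16): add — endpoints in different components.
The 7th edge added is S-V.

S-V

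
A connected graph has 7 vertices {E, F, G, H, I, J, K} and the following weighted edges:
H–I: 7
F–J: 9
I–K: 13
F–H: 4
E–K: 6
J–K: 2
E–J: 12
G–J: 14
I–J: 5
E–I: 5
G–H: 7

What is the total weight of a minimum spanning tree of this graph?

Kruskal's algorithm — process edges by increasing weight (ties by edge label):
J–K (2): add — endpoints in different components.
F–H (4): add — endpoints in different components.
E–I (5): add — endpoints in different components.
I–J (5): add — endpoints in different components.
E–K (6): skip — E and K already connected.
G–H (7): add — endpoints in different components.
H–I (7): add — endpoints in different components.
MST edges: J–K, F–H, E–I, I–J, G–H, H–I; total weight 2+4+5+5+7+7 = 30.

30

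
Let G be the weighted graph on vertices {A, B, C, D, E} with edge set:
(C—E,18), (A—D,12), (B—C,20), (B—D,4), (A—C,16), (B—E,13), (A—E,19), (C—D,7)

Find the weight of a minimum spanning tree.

36

Kruskal: consider edges lightest-first.
B—D (4): add. Components now {A} {B,D} {C} {E}
C—D (7): add. Components now {A} {B,C,D} {E}
A—D (12): add. Components now {A,B,C,D} {E}
B—E (13): add. Components now {A,B,C,D,E}
MST edges: B—D, C—D, A—D, B—E; total weight 4+7+12+13 = 36.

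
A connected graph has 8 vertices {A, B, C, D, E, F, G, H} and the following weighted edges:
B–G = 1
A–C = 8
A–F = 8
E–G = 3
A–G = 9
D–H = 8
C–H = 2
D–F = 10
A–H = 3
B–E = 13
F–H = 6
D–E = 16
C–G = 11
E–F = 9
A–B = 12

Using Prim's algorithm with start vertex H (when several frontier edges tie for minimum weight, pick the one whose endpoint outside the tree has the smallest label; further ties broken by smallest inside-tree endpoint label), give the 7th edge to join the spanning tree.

Prim's algorithm from H:
Step 1: cheapest edge leaving the tree is C–H (2); add C.
Step 2: cheapest edge leaving the tree is A–H (3); add A.
Step 3: cheapest edge leaving the tree is F–H (6); add F.
Step 4: cheapest edge leaving the tree is D–H (8); add D.
Step 5: cheapest edge leaving the tree is E–F (9); add E.
Step 6: cheapest edge leaving the tree is E–G (3); add G.
Step 7: cheapest edge leaving the tree is B–G (1); add B.
The 7th edge added is B–G.

B-G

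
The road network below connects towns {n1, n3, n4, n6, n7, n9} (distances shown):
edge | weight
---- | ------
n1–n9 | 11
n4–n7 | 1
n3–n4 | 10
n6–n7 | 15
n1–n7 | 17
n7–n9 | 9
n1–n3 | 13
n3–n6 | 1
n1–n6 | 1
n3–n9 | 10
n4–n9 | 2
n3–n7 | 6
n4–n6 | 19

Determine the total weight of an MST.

Prim, starting at n9.
Step 1: frontier [n4–n9 2, n7–n9 9, n3–n9 10, n1–n9 11] → take n4–n9 (2); add n4.
Step 2: frontier [n4–n7 1, n3–n4 10, n4–n6 19, n7–n9 9, n3–n9 10, n1–n9 11] → take n4–n7 (1); add n7.
Step 3: frontier [n3–n4 10, n4–n6 19, n3–n7 6, n6–n7 15, n1–n7 17, n3–n9 10, n1–n9 11] → take n3–n7 (6); add n3.
Step 4: frontier [n3–n6 1, n1–n3 13, n4–n6 19, n6–n7 15, n1–n7 17, n1–n9 11] → take n3–n6 (1); add n6.
Step 5: frontier [n1–n3 13, n1–n6 1, n1–n7 17, n1–n9 11] → take n1–n6 (1); add n1.
MST edges: n4–n9, n4–n7, n3–n7, n3–n6, n1–n6; total weight 2+1+6+1+1 = 11.

11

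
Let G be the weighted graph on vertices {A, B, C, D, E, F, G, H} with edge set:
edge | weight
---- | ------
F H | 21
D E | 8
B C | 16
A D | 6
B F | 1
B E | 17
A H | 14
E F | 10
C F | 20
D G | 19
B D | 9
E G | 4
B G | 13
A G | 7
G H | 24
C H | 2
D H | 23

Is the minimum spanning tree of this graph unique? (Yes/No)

Sort edges by weight, then run Kruskal:
B F (1): add — endpoints in different components.
C H (2): add — endpoints in different components.
E G (4): add — endpoints in different components.
A D (6): add — endpoints in different components.
A G (7): add — endpoints in different components.
D E (8): skip — D and E already connected.
B D (9): add — endpoints in different components.
E F (10): skip — E and F already connected.
B G (13): skip — B and G already connected.
A H (14): add — endpoints in different components.
Every non-tree edge has weight strictly greater than the heaviest edge on the tree path between its endpoints, so the MST is unique.

Yes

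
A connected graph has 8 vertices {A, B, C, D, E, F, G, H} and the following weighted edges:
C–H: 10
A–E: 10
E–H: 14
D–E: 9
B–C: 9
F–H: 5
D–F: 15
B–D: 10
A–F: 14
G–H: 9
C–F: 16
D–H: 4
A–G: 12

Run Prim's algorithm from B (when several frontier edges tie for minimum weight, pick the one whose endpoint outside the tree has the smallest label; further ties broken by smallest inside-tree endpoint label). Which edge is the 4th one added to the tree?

Grow the tree from B using Prim:
Step 1: cheapest edge leaving the tree is B–C (9); add C.
Step 2: cheapest edge leaving the tree is B–D (10); add D.
Step 3: cheapest edge leaving the tree is D–H (4); add H.
Step 4: cheapest edge leaving the tree is F–H (5); add F.
Step 5: cheapest edge leaving the tree is D–E (9); add E.
Step 6: cheapest edge leaving the tree is G–H (9); add G.
Step 7: cheapest edge leaving the tree is A–E (10); add A.
The 4th edge added is F–H.

F-H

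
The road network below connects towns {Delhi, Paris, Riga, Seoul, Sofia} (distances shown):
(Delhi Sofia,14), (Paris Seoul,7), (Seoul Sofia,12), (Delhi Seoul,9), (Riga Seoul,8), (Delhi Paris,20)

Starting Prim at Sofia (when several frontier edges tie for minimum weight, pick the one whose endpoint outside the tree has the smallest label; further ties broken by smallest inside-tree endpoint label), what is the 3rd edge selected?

Prim, starting at Sofia.
Step 1: frontier [Seoul Sofia 12, Delhi Sofia 14] → take Seoul Sofia (12); add Seoul.
Step 2: frontier [Paris Seoul 7, Riga Seoul 8, Delhi Seoul 9, Delhi Sofia 14] → take Paris Seoul (7); add Paris.
Step 3: frontier [Delhi Paris 20, Riga Seoul 8, Delhi Seoul 9, Delhi Sofia 14] → take Riga Seoul (8); add Riga.
Step 4: frontier [Delhi Paris 20, Delhi Seoul 9, Delhi Sofia 14] → take Delhi Seoul (9); add Delhi.
The 3rd edge added is Riga Seoul.

Riga-Seoul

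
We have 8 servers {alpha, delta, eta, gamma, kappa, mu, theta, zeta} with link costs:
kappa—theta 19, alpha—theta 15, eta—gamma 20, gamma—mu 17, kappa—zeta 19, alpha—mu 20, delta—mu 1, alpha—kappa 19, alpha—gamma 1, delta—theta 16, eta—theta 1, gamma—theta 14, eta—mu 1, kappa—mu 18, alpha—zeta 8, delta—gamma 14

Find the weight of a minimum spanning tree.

44

Grow the tree from gamma using Prim:
Step 1: cheapest edge leaving the tree is alpha—gamma (1); add alpha.
Step 2: cheapest edge leaving the tree is alpha—zeta (8); add zeta.
Step 3: cheapest edge leaving the tree is delta—gamma (14); add delta.
Step 4: cheapest edge leaving the tree is delta—mu (1); add mu.
Step 5: cheapest edge leaving the tree is eta—mu (1); add eta.
Step 6: cheapest edge leaving the tree is eta—theta (1); add theta.
Step 7: cheapest edge leaving the tree is kappa—mu (18); add kappa.
MST edges: alpha—gamma, alpha—zeta, delta—gamma, delta—mu, eta—mu, eta—theta, kappa—mu; total weight 1+8+14+1+1+1+18 = 44.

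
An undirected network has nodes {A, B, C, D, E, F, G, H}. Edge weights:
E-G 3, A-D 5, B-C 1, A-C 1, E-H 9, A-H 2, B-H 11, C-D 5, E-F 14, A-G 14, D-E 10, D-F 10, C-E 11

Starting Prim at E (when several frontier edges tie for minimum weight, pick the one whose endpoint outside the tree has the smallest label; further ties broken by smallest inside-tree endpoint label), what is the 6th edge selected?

A-D

Grow the tree from E using Prim:
Step 1: cheapest edge leaving the tree is E-G (3); add G.
Step 2: cheapest edge leaving the tree is E-H (9); add H.
Step 3: cheapest edge leaving the tree is A-H (2); add A.
Step 4: cheapest edge leaving the tree is A-C (1); add C.
Step 5: cheapest edge leaving the tree is B-C (1); add B.
Step 6: cheapest edge leaving the tree is A-D (5); add D.
Step 7: cheapest edge leaving the tree is D-F (10); add F.
The 6th edge added is A-D.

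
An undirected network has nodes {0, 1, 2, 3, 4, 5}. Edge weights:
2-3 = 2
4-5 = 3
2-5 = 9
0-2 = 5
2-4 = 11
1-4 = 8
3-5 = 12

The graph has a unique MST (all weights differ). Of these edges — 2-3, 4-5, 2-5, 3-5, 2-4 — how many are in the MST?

Sort edges by weight, then run Kruskal:
2-3 (2): add — endpoints in different components.
4-5 (3): add — endpoints in different components.
0-2 (5): add — endpoints in different components.
1-4 (8): add — endpoints in different components.
2-5 (9): add — endpoints in different components.
MST edge set: {2-3, 4-5, 0-2, 1-4, 2-5}.
Of the listed edges, {2-3, 4-5, 2-5} are in the MST → 3.

3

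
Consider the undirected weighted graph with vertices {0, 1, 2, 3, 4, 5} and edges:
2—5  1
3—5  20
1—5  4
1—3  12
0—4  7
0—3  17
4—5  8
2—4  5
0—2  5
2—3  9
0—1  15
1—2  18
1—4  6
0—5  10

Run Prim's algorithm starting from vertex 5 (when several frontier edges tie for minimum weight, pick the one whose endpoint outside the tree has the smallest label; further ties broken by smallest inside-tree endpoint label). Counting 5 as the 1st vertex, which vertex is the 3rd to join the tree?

1

Grow the tree from 5 using Prim:
Step 1: frontier [2—5 1, 1—5 4, 4—5 8, 0—5 10, 3—5 20] → take 2—5 (1); add 2.
Step 2: frontier [0—2 5, 2—4 5, 2—3 9, 1—2 18, 1—5 4, 4—5 8, 0—5 10, 3—5 20] → take 1—5 (4); add 1.
Step 3: frontier [1—4 6, 1—3 12, 0—1 15, 0—2 5, 2—4 5, 2—3 9, 4—5 8, 0—5 10, 3—5 20] → take 0—2 (5); add 0.
Step 4: frontier [0—4 7, 0—3 17, 1—4 6, 1—3 12, 2—4 5, 2—3 9, 4—5 8, 3—5 20] → take 2—4 (5); add 4.
Step 5: frontier [0—3 17, 1—3 12, 2—3 9, 3—5 20] → take 2—3 (9); add 3.
Vertex order: 5, 2, 1, 0, 4, 3. The 3rd vertex is 1.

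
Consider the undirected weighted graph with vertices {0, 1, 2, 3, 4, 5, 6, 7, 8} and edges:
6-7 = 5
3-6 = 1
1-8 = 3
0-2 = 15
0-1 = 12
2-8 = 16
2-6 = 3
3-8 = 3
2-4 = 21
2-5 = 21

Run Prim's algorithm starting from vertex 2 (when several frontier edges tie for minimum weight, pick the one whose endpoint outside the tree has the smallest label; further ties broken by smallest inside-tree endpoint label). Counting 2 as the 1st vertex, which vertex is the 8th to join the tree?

4

Grow the tree from 2 using Prim:
Step 1: cheapest edge leaving the tree is 2-6 (3); add 6.
Step 2: cheapest edge leaving the tree is 3-6 (1); add 3.
Step 3: cheapest edge leaving the tree is 3-8 (3); add 8.
Step 4: cheapest edge leaving the tree is 1-8 (3); add 1.
Step 5: cheapest edge leaving the tree is 6-7 (5); add 7.
Step 6: cheapest edge leaving the tree is 0-1 (12); add 0.
Step 7: cheapest edge leaving the tree is 2-4 (21); add 4.
Step 8: cheapest edge leaving the tree is 2-5 (21); add 5.
Vertex order: 2, 6, 3, 8, 1, 7, 0, 4, 5. The 8th vertex is 4.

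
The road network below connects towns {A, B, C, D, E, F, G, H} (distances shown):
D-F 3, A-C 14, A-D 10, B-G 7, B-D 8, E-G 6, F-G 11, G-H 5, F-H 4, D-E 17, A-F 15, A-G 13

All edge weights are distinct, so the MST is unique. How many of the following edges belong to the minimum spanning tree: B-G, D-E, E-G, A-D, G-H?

Kruskal's algorithm — process edges by increasing weight (ties by edge label):
D-F (3): add — endpoints in different components.
F-H (4): add — endpoints in different components.
G-H (5): add — endpoints in different components.
E-G (6): add — endpoints in different components.
B-G (7): add — endpoints in different components.
B-D (8): skip — B and D already connected.
A-D (10): add — endpoints in different components.
F-G (11): skip — F and G already connected.
A-G (13): skip — A and G already connected.
A-C (14): add — endpoints in different components.
MST edge set: {D-F, F-H, G-H, E-G, B-G, A-D, A-C}.
Of the listed edges, {B-G, E-G, A-D, G-H} are in the MST → 4.

4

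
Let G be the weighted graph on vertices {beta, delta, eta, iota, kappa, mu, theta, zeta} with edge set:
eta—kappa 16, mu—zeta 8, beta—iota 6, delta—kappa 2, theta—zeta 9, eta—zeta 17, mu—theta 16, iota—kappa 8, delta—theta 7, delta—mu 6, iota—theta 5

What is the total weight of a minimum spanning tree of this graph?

50

Kruskal's algorithm — process edges by increasing weight (ties by edge label):
delta—kappa (2): add — endpoints in different components.
iota—theta (5): add — endpoints in different components.
beta—iota (6): add — endpoints in different components.
delta—mu (6): add — endpoints in different components.
delta—theta (7): add — endpoints in different components.
iota—kappa (8): skip — iota and kappa already connected.
mu—zeta (8): add — endpoints in different components.
theta—zeta (9): skip — zeta and theta already connected.
eta—kappa (16): add — endpoints in different components.
MST edges: delta—kappa, iota—theta, beta—iota, delta—mu, delta—theta, mu—zeta, eta—kappa; total weight 2+5+6+6+7+8+16 = 50.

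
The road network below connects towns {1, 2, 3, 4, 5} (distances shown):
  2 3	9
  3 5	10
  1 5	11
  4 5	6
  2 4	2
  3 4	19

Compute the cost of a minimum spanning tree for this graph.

Prim, starting at 5.
Step 1: cheapest edge leaving the tree is 4 5 (6); add 4.
Step 2: cheapest edge leaving the tree is 2 4 (2); add 2.
Step 3: cheapest edge leaving the tree is 2 3 (9); add 3.
Step 4: cheapest edge leaving the tree is 1 5 (11); add 1.
MST edges: 4 5, 2 4, 2 3, 1 5; total weight 6+2+9+11 = 28.

28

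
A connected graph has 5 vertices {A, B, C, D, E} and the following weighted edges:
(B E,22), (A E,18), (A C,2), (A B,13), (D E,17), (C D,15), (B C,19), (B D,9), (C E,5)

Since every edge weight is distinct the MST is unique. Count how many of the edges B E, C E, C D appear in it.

1

Kruskal's algorithm — process edges by increasing weight (ties by edge label):
A C (2): add — endpoints in different components.
C E (5): add — endpoints in different components.
B D (9): add — endpoints in different components.
A B (13): add — endpoints in different components.
MST edge set: {A C, C E, B D, A B}.
Of the listed edges, {C E} are in the MST → 1.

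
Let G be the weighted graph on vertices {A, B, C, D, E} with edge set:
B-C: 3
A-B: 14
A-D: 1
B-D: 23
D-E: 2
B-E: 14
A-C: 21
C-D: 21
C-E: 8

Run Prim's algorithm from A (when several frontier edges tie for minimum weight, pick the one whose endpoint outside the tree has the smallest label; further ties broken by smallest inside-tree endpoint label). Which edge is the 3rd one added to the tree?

C-E

Prim, starting at A.
Step 1: cheapest edge leaving the tree is A-D (1); add D.
Step 2: cheapest edge leaving the tree is D-E (2); add E.
Step 3: cheapest edge leaving the tree is C-E (8); add C.
Step 4: cheapest edge leaving the tree is B-C (3); add B.
The 3rd edge added is C-E.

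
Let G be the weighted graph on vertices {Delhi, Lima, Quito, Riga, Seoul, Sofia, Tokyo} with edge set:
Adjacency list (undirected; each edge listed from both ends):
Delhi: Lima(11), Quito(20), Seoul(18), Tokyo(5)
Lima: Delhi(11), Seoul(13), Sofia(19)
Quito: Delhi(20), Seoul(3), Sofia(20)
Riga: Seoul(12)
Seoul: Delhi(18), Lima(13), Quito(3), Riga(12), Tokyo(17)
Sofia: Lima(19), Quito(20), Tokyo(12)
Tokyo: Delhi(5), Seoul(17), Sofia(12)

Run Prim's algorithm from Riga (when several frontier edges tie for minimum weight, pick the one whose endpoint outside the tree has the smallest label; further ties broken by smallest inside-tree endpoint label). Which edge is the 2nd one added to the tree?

Quito-Seoul

Grow the tree from Riga using Prim:
Step 1: frontier [Riga-Seoul 12] → take Riga-Seoul (12); add Seoul.
Step 2: frontier [Quito-Seoul 3, Lima-Seoul 13, Seoul-Tokyo 17, Delhi-Seoul 18] → take Quito-Seoul (3); add Quito.
Step 3: frontier [Delhi-Quito 20, Quito-Sofia 20, Lima-Seoul 13, Seoul-Tokyo 17, Delhi-Seoul 18] → take Lima-Seoul (13); add Lima.
Step 4: frontier [Delhi-Lima 11, Lima-Sofia 19, Delhi-Quito 20, Quito-Sofia 20, Seoul-Tokyo 17, Delhi-Seoul 18] → take Delhi-Lima (11); add Delhi.
Step 5: frontier [Delhi-Tokyo 5, Lima-Sofia 19, Quito-Sofia 20, Seoul-Tokyo 17] → take Delhi-Tokyo (5); add Tokyo.
Step 6: frontier [Lima-Sofia 19, Quito-Sofia 20, Sofia-Tokyo 12] → take Sofia-Tokyo (12); add Sofia.
The 2nd edge added is Quito-Seoul.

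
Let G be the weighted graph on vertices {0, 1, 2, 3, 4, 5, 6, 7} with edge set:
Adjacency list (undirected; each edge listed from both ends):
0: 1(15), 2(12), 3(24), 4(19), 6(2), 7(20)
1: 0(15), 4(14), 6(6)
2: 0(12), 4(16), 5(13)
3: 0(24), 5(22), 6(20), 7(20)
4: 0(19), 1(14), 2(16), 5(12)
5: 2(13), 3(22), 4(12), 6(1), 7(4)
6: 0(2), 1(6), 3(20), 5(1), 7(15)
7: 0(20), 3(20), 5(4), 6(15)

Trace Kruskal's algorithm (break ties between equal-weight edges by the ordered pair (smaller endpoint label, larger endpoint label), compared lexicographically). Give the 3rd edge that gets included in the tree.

Kruskal's algorithm — process edges by increasing weight (ties by edge label):
5 6 (1): add — endpoints in different components.
0 6 (2): add — endpoints in different components.
5 7 (4): add — endpoints in different components.
1 6 (6): add — endpoints in different components.
0 2 (12): add — endpoints in different components.
4 5 (12): add — endpoints in different components.
2 5 (13): skip — 2 and 5 already connected.
1 4 (14): skip — 1 and 4 already connected.
0 1 (15): skip — 0 and 1 already connected.
6 7 (15): skip — 6 and 7 already connected.
2 4 (16): skip — 2 and 4 already connected.
0 4 (19): skip — 0 and 4 already connected.
0 7 (20): skip — 0 and 7 already connected.
3 6 (20): add — endpoints in different components.
The 3rd edge added is 5 7.

5-7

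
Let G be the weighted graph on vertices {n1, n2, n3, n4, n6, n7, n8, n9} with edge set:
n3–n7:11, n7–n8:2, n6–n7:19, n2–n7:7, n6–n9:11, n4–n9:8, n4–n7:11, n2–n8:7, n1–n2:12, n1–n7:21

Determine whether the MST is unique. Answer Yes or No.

Sort edges by weight, then run Kruskal:
n7–n8 (2): add — endpoints in different components.
n2–n7 (7): add — endpoints in different components.
n2–n8 (7): skip — n8 and n2 already connected.
n4–n9 (8): add — endpoints in different components.
n3–n7 (11): add — endpoints in different components.
n4–n7 (11): add — endpoints in different components.
n6–n9 (11): add — endpoints in different components.
n1–n2 (12): add — endpoints in different components.
Non-tree edge n2–n8 has weight 7, equal to the heaviest edge on its tree cycle — swapping gives another MST of the same weight. Not unique.

No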